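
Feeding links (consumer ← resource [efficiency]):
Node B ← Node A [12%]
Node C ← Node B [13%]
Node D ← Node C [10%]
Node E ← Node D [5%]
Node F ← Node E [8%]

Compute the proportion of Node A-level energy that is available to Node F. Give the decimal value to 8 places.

0.00000624

Product of link efficiencies: 0.12 × 0.13 × 0.1 × 0.05 × 0.08 = 0.00000624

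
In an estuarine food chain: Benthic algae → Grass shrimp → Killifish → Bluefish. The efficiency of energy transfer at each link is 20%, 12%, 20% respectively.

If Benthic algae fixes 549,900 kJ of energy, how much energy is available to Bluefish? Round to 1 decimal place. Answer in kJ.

2639.5 kJ

Grass shrimp: 549900 × 0.2 = 109980 kJ
Killifish: 109980 × 0.12 = 13197.6 kJ
Bluefish: 13197.6 × 0.2 = 2639.52 kJ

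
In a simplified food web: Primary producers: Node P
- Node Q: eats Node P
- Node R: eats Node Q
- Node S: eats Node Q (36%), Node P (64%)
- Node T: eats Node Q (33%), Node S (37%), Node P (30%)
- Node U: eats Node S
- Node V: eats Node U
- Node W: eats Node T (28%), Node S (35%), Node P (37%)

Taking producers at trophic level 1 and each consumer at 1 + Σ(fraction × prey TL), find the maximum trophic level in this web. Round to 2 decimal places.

Node Q: 1 + 1 = 2
Node R: 1 + 2 = 3
Node S: 1 + (0.36×2 + 0.64×1) = 2.36
Node T: 1 + (0.33×2 + 0.37×2.36 + 0.3×1) = 2.8332
Node U: 1 + 2.36 = 3.36
Node V: 1 + 3.36 = 4.36
Node W: 1 + (0.28×2.8332 + 0.35×2.36 + 0.37×1) = 2.989296

4.36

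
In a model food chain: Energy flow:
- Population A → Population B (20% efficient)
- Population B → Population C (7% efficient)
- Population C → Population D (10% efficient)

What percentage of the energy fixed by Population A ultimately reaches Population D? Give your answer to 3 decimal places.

Product of link efficiencies: 0.2 × 0.07 × 0.1 = 0.0014
As a percentage: 0.0014 × 100 = 0.140%

0.140%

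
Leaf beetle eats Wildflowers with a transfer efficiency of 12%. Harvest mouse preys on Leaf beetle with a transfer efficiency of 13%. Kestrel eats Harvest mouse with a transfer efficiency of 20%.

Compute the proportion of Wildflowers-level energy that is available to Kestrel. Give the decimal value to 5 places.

Product of link efficiencies: 0.12 × 0.13 × 0.2 = 0.00312

0.00312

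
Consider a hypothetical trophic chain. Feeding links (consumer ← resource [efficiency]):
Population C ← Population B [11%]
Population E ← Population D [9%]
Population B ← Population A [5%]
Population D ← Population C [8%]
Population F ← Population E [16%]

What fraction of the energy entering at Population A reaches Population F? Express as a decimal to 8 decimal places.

Product of link efficiencies: 0.05 × 0.11 × 0.08 × 0.09 × 0.16 = 0.000006336

0.00000634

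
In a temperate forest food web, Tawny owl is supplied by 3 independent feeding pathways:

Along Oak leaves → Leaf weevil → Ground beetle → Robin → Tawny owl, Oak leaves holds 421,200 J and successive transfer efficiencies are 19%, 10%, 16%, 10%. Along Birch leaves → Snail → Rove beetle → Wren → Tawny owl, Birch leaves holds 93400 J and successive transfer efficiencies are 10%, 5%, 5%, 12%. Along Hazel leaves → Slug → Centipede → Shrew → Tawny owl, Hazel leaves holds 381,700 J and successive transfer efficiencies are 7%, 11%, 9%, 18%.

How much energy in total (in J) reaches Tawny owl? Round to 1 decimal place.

Via Oak leaves: 421200 × 0.19 × 0.1 × 0.16 × 0.1 = 128.0448 J
Via Birch leaves: 93400 × 0.1 × 0.05 × 0.05 × 0.12 = 2.802 J
Via Hazel leaves: 381700 × 0.07 × 0.11 × 0.09 × 0.18 = 47.613258 J
Total at Tawny owl: 128.0448 + 2.802 + 47.613258 = 178.460058 J

178.5 J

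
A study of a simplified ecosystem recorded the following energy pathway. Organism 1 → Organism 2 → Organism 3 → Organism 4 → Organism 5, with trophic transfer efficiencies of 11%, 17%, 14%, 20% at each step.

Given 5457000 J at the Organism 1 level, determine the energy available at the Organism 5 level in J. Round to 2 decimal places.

2857.29 J

Organism 2: 5457000 × 0.11 = 600270 J
Organism 3: 600270 × 0.17 = 102045.9 J
Organism 4: 102045.9 × 0.14 = 14286.426 J
Organism 5: 14286.426 × 0.2 = 2857.2852 J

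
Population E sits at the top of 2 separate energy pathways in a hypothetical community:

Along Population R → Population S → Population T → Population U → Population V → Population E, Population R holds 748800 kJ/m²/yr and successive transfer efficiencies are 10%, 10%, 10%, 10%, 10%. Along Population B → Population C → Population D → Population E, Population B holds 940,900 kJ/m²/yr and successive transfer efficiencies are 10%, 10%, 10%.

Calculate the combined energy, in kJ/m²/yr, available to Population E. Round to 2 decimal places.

948.39 kJ/m²/yr

Via Population R: 748800 × 0.1 × 0.1 × 0.1 × 0.1 × 0.1 = 7.488 kJ/m²/yr
Via Population B: 940900 × 0.1 × 0.1 × 0.1 = 940.9 kJ/m²/yr
Total at Population E: 7.488 + 940.9 = 948.388 kJ/m²/yr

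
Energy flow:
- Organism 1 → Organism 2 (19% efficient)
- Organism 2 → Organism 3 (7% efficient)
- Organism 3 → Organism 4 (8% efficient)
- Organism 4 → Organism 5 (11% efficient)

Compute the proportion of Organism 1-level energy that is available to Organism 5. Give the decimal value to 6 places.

Product of link efficiencies: 0.19 × 0.07 × 0.08 × 0.11 = 0.00011704

0.000117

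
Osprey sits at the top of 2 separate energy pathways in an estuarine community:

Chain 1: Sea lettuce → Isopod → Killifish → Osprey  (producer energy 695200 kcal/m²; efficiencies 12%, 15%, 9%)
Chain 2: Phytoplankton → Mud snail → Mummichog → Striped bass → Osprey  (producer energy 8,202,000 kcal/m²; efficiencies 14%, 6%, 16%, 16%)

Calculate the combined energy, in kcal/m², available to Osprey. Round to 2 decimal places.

Chain 1: 695200 × 0.12 × 0.15 × 0.09 = 1126.224 kcal/m²
Chain 2: 8202000 × 0.14 × 0.06 × 0.16 × 0.16 = 1763.75808 kcal/m²
Total at Osprey: 1126.224 + 1763.75808 = 2889.98208 kcal/m²

2889.98 kcal/m²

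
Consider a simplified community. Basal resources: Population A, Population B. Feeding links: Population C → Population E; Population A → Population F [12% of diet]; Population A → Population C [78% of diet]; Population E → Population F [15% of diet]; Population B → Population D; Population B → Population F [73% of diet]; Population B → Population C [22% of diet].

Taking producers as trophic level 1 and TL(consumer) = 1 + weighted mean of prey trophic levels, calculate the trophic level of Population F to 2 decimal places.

2.30

Population C: 1 + (0.22×1 + 0.78×1) = 2
Population D: 1 + 1 = 2
Population E: 1 + 2 = 3
Population F: 1 + (0.12×1 + 0.73×1 + 0.15×3) = 2.3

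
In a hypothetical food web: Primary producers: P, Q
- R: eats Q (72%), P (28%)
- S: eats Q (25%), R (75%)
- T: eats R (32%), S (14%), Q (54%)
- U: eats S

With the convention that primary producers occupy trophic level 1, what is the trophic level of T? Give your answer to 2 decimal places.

2.57

R: 1 + (0.72×1 + 0.28×1) = 2
S: 1 + (0.25×1 + 0.75×2) = 2.75
T: 1 + (0.32×2 + 0.14×2.75 + 0.54×1) = 2.565
U: 1 + 2.75 = 3.75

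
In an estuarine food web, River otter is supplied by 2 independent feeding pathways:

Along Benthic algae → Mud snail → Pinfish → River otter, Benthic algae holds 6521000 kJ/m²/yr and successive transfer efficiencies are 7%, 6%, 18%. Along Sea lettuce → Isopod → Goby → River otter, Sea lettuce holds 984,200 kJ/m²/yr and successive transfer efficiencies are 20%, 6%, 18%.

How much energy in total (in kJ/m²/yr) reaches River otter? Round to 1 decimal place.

Via Benthic algae: 6521000 × 0.07 × 0.06 × 0.18 = 4929.876 kJ/m²/yr
Via Sea lettuce: 984200 × 0.2 × 0.06 × 0.18 = 2125.872 kJ/m²/yr
Total at River otter: 4929.876 + 2125.872 = 7055.748 kJ/m²/yr

7055.7 kJ/m²/yr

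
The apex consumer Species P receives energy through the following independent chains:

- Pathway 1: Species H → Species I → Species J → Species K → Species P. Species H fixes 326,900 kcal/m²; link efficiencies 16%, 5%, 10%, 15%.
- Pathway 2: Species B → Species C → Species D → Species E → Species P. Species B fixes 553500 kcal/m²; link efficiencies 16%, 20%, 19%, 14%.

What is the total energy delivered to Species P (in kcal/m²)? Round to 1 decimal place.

510.4 kcal/m²

Pathway 1: 326900 × 0.16 × 0.05 × 0.1 × 0.15 = 39.228 kcal/m²
Pathway 2: 553500 × 0.16 × 0.2 × 0.19 × 0.14 = 471.1392 kcal/m²
Total at Species P: 39.228 + 471.1392 = 510.3672 kcal/m²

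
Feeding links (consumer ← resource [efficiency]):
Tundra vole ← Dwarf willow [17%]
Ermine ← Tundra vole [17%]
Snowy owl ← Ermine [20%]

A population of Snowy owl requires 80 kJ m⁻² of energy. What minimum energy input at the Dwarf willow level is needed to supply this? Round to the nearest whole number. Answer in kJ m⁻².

Cumulative transfer efficiency: 0.17 × 0.17 × 0.2 = 0.00578
Dwarf willow energy = 80 / 0.00578 = 13841 kJ m⁻²

13841 kJ m⁻²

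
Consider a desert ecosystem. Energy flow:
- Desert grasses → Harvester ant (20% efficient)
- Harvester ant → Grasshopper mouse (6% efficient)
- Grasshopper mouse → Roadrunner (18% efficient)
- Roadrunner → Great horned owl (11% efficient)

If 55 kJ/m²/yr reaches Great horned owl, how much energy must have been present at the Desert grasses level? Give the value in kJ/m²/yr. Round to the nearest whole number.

231481 kJ/m²/yr

Cumulative transfer efficiency: 0.2 × 0.06 × 0.18 × 0.11 = 0.0002376
Desert grasses energy = 55 / 0.0002376 = 231481 kJ/m²/yr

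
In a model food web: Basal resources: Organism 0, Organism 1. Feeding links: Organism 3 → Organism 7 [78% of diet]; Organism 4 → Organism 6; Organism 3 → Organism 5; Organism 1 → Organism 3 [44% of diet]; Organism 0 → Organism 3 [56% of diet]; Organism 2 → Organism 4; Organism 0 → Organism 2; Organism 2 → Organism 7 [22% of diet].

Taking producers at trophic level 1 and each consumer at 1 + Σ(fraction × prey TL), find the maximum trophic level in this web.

Organism 2: 1 + 1 = 2
Organism 3: 1 + (0.56×1 + 0.44×1) = 2
Organism 4: 1 + 2 = 3
Organism 5: 1 + 2 = 3
Organism 6: 1 + 3 = 4
Organism 7: 1 + (0.22×2 + 0.78×2) = 3

4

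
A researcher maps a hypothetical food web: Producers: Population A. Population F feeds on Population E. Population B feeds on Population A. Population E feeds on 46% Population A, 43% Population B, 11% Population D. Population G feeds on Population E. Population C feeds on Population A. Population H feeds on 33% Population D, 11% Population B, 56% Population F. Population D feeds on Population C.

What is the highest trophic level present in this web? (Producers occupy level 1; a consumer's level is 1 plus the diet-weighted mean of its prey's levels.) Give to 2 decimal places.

4.25

Population B: 1 + 1 = 2
Population C: 1 + 1 = 2
Population D: 1 + 2 = 3
Population E: 1 + (0.46×1 + 0.43×2 + 0.11×3) = 2.65
Population F: 1 + 2.65 = 3.65
Population G: 1 + 2.65 = 3.65
Population H: 1 + (0.33×3 + 0.11×2 + 0.56×3.65) = 4.254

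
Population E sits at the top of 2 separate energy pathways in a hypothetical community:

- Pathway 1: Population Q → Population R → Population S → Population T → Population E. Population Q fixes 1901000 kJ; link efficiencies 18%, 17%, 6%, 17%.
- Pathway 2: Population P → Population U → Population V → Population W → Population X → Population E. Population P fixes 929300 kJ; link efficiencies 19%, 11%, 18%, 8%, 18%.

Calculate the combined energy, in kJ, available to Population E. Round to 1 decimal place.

643.7 kJ

Pathway 1: 1901000 × 0.18 × 0.17 × 0.06 × 0.17 = 593.34012 kJ
Pathway 2: 929300 × 0.19 × 0.11 × 0.18 × 0.08 × 0.18 = 50.34278304 kJ
Total at Population E: 593.34012 + 50.34278304 = 643.68290304 kJ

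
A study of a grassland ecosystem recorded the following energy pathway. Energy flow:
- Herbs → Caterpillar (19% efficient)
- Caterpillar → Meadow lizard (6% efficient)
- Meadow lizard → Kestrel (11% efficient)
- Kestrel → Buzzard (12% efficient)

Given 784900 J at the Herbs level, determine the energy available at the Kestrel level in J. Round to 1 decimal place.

Caterpillar: 784900 × 0.19 = 149131 J
Meadow lizard: 149131 × 0.06 = 8947.86 J
Kestrel: 8947.86 × 0.11 = 984.2646 J

984.3 J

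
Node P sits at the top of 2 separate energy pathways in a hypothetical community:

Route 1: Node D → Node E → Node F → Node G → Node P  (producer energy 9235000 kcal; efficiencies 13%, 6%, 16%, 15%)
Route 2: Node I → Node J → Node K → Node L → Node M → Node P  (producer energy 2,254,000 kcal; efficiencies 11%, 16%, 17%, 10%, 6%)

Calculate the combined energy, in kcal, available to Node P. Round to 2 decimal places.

1769.26 kcal

Route 1: 9235000 × 0.13 × 0.06 × 0.16 × 0.15 = 1728.792 kcal
Route 2: 2254000 × 0.11 × 0.16 × 0.17 × 0.1 × 0.06 = 40.463808 kcal
Total at Node P: 1728.792 + 40.463808 = 1769.255808 kcal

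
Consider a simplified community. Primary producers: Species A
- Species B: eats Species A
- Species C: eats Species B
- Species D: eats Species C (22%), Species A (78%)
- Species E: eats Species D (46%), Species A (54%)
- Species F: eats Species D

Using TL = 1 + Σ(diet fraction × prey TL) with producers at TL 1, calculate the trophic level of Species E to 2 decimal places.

2.66

Species B: 1 + 1 = 2
Species C: 1 + 2 = 3
Species D: 1 + (0.22×3 + 0.78×1) = 2.44
Species E: 1 + (0.46×2.44 + 0.54×1) = 2.6624
Species F: 1 + 2.44 = 3.44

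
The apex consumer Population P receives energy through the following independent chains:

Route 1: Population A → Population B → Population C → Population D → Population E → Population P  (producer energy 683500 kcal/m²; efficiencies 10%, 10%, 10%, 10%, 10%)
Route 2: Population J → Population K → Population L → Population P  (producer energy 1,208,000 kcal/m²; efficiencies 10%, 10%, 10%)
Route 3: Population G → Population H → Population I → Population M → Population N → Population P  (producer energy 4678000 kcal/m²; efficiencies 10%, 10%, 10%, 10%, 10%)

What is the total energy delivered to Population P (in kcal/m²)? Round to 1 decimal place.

1261.6 kcal/m²

Route 1: 683500 × 0.1 × 0.1 × 0.1 × 0.1 × 0.1 = 6.835 kcal/m²
Route 2: 1208000 × 0.1 × 0.1 × 0.1 = 1208 kcal/m²
Route 3: 4678000 × 0.1 × 0.1 × 0.1 × 0.1 × 0.1 = 46.78 kcal/m²
Total at Population P: 6.835 + 1208 + 46.78 = 1261.615 kcal/m²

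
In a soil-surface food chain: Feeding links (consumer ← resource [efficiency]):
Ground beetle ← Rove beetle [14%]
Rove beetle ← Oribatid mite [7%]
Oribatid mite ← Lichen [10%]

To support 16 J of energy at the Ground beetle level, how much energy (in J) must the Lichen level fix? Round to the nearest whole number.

Cumulative transfer efficiency: 0.1 × 0.07 × 0.14 = 0.00098
Lichen energy = 16 / 0.00098 = 16327 J

16327 J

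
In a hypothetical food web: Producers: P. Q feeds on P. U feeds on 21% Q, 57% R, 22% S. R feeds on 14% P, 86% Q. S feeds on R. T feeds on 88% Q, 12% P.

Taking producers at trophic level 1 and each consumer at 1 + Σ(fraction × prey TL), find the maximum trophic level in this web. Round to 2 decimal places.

Q: 1 + 1 = 2
R: 1 + (0.14×1 + 0.86×2) = 2.86
S: 1 + 2.86 = 3.86
T: 1 + (0.88×2 + 0.12×1) = 2.88
U: 1 + (0.21×2 + 0.57×2.86 + 0.22×3.86) = 3.8994

3.90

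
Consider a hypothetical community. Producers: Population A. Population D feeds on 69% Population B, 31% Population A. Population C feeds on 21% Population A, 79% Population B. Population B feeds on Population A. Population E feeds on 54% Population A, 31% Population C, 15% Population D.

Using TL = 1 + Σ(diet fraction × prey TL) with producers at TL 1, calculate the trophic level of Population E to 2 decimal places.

Population B: 1 + 1 = 2
Population C: 1 + (0.21×1 + 0.79×2) = 2.79
Population D: 1 + (0.69×2 + 0.31×1) = 2.69
Population E: 1 + (0.54×1 + 0.31×2.79 + 0.15×2.69) = 2.8084

2.81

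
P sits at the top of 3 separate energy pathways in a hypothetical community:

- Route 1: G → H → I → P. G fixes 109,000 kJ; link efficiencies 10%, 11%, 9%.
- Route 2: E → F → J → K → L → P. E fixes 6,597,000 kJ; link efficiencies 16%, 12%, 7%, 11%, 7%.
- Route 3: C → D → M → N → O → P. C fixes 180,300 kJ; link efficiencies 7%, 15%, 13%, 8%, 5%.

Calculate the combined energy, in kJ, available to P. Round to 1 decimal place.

177.2 kJ

Route 1: 109000 × 0.1 × 0.11 × 0.09 = 107.91 kJ
Route 2: 6597000 × 0.16 × 0.12 × 0.07 × 0.11 × 0.07 = 68.2710336 kJ
Route 3: 180300 × 0.07 × 0.15 × 0.13 × 0.08 × 0.05 = 0.984438 kJ
Total at P: 107.91 + 68.2710336 + 0.984438 = 177.1654716 kJ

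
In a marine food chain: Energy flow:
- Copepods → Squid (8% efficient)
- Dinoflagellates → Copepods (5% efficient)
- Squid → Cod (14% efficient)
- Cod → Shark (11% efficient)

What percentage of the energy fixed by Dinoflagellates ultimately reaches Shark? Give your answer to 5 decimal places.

0.00616%

Product of link efficiencies: 0.05 × 0.08 × 0.14 × 0.11 = 0.0000616
As a percentage: 0.0000616 × 100 = 0.00616%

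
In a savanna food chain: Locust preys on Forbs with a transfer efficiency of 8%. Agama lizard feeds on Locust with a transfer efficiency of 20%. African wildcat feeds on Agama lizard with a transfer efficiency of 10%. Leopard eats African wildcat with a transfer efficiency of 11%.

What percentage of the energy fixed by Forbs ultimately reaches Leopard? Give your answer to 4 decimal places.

0.0176%

Product of link efficiencies: 0.08 × 0.2 × 0.1 × 0.11 = 0.000176
As a percentage: 0.000176 × 100 = 0.0176%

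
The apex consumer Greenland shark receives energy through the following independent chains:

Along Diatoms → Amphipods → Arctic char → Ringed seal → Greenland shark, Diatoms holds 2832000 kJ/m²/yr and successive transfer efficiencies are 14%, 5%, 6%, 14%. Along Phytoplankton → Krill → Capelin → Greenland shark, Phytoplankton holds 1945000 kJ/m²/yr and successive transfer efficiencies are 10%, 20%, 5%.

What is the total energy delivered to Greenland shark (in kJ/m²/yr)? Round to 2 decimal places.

2111.52 kJ/m²/yr

Via Diatoms: 2832000 × 0.14 × 0.05 × 0.06 × 0.14 = 166.5216 kJ/m²/yr
Via Phytoplankton: 1945000 × 0.1 × 0.2 × 0.05 = 1945 kJ/m²/yr
Total at Greenland shark: 166.5216 + 1945 = 2111.5216 kJ/m²/yr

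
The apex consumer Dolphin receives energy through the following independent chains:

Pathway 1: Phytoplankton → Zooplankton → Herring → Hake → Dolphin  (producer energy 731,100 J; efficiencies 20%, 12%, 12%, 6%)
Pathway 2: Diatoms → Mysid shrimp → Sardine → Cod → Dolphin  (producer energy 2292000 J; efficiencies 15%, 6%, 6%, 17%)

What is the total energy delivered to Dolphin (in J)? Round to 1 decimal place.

336.7 J

Pathway 1: 731100 × 0.2 × 0.12 × 0.12 × 0.06 = 126.33408 J
Pathway 2: 2292000 × 0.15 × 0.06 × 0.06 × 0.17 = 210.4056 J
Total at Dolphin: 126.33408 + 210.4056 = 336.73968 J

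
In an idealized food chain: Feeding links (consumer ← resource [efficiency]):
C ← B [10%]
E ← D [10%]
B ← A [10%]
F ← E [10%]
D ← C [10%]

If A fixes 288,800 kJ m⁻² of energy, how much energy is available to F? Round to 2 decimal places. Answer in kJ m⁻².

2.89 kJ m⁻²

B: 288800 × 0.1 = 28880 kJ m⁻²
C: 28880 × 0.1 = 2888 kJ m⁻²
D: 2888 × 0.1 = 288.8 kJ m⁻²
E: 288.8 × 0.1 = 28.88 kJ m⁻²
F: 28.88 × 0.1 = 2.888 kJ m⁻²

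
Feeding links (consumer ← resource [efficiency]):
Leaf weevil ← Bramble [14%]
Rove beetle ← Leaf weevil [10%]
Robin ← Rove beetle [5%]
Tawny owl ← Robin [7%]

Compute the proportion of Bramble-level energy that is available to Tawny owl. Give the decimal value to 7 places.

0.0000490

Product of link efficiencies: 0.14 × 0.1 × 0.05 × 0.07 = 0.000049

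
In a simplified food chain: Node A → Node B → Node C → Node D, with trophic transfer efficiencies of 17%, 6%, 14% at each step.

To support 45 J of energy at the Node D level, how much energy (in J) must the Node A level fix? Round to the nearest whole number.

31513 J

Cumulative transfer efficiency: 0.17 × 0.06 × 0.14 = 0.001428
Node A energy = 45 / 0.001428 = 31513 J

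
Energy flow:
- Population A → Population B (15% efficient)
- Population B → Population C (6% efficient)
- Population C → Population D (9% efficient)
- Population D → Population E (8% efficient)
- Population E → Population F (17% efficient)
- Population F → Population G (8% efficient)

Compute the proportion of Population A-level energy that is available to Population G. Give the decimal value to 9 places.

0.000000881

Product of link efficiencies: 0.15 × 0.06 × 0.09 × 0.08 × 0.17 × 0.08 = 0.00000088128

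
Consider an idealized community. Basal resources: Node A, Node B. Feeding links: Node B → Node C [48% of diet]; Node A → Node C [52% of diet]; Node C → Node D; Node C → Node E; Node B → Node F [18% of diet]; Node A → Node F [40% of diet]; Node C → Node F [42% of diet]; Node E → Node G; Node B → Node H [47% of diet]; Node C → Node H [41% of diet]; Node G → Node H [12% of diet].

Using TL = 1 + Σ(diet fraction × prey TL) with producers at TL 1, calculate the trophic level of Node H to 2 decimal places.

2.77

Node C: 1 + (0.48×1 + 0.52×1) = 2
Node D: 1 + 2 = 3
Node E: 1 + 2 = 3
Node F: 1 + (0.18×1 + 0.4×1 + 0.42×2) = 2.42
Node G: 1 + 3 = 4
Node H: 1 + (0.47×1 + 0.41×2 + 0.12×4) = 2.77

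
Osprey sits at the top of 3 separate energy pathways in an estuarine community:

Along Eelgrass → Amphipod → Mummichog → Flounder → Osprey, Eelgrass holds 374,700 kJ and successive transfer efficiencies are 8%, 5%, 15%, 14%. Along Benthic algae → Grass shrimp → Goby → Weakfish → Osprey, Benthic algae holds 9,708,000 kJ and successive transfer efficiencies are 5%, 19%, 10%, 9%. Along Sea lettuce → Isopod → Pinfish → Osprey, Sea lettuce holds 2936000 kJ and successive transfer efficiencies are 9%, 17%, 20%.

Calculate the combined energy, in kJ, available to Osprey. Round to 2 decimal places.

Via Eelgrass: 374700 × 0.08 × 0.05 × 0.15 × 0.14 = 31.4748 kJ
Via Benthic algae: 9708000 × 0.05 × 0.19 × 0.1 × 0.09 = 830.034 kJ
Via Sea lettuce: 2936000 × 0.09 × 0.17 × 0.2 = 8984.16 kJ
Total at Osprey: 31.4748 + 830.034 + 8984.16 = 9845.6688 kJ

9845.67 kJ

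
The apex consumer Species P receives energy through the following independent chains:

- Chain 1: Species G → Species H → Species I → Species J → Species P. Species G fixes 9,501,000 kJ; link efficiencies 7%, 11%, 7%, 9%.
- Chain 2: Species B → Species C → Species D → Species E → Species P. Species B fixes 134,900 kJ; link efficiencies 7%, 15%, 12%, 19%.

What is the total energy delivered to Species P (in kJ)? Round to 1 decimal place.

Chain 1: 9501000 × 0.07 × 0.11 × 0.07 × 0.09 = 460.89351 kJ
Chain 2: 134900 × 0.07 × 0.15 × 0.12 × 0.19 = 32.29506 kJ
Total at Species P: 460.89351 + 32.29506 = 493.18857 kJ

493.2 kJ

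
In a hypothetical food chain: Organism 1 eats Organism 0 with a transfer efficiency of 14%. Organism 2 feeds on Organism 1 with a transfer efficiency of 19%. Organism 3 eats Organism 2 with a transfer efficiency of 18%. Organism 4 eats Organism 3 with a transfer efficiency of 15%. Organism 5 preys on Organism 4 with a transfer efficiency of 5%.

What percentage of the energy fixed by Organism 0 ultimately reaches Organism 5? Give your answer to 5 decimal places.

Product of link efficiencies: 0.14 × 0.19 × 0.18 × 0.15 × 0.05 = 0.00003591
As a percentage: 0.00003591 × 100 = 0.00359%

0.00359%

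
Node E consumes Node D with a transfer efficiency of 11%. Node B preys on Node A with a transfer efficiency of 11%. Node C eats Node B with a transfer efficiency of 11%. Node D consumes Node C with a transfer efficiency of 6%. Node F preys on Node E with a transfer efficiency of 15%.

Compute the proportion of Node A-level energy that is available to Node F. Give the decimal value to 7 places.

Product of link efficiencies: 0.11 × 0.11 × 0.06 × 0.11 × 0.15 = 0.000011979

0.0000120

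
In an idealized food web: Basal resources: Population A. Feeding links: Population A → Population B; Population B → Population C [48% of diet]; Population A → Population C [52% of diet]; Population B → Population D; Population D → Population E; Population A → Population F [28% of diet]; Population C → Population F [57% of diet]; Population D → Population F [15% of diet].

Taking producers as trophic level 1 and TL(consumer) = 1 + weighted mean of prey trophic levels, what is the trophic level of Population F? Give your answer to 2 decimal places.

Population B: 1 + 1 = 2
Population C: 1 + (0.48×2 + 0.52×1) = 2.48
Population D: 1 + 2 = 3
Population E: 1 + 3 = 4
Population F: 1 + (0.28×1 + 0.57×2.48 + 0.15×3) = 3.1436

3.14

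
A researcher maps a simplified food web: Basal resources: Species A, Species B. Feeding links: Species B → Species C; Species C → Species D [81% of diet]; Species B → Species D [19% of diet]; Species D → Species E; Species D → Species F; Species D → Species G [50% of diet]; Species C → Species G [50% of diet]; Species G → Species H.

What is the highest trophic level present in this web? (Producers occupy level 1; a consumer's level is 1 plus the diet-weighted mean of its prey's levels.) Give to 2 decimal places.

Species C: 1 + 1 = 2
Species D: 1 + (0.81×2 + 0.19×1) = 2.81
Species E: 1 + 2.81 = 3.81
Species F: 1 + 2.81 = 3.81
Species G: 1 + (0.5×2.81 + 0.5×2) = 3.405
Species H: 1 + 3.405 = 4.405

4.41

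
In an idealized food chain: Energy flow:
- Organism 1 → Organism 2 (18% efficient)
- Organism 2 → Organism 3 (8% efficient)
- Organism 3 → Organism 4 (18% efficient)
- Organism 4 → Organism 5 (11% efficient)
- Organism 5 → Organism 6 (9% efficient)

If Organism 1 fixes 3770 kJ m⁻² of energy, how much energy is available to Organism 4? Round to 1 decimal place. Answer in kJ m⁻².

Organism 2: 3770 × 0.18 = 678.6 kJ m⁻²
Organism 3: 678.6 × 0.08 = 54.288 kJ m⁻²
Organism 4: 54.288 × 0.18 = 9.77184 kJ m⁻²

9.8 kJ m⁻²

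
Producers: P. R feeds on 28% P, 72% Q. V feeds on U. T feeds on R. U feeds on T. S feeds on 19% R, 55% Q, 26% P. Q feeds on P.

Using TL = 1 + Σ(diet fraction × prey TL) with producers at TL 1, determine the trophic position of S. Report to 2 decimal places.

2.88

Q: 1 + 1 = 2
R: 1 + (0.28×1 + 0.72×2) = 2.72
S: 1 + (0.19×2.72 + 0.55×2 + 0.26×1) = 2.8768
T: 1 + 2.72 = 3.72
U: 1 + 3.72 = 4.72
V: 1 + 4.72 = 5.72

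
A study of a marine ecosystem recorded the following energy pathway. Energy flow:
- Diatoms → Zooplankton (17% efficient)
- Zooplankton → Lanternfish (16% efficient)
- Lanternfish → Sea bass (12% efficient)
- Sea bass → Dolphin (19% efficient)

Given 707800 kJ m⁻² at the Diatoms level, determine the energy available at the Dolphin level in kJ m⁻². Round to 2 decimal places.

438.95 kJ m⁻²

Zooplankton: 707800 × 0.17 = 120326 kJ m⁻²
Lanternfish: 120326 × 0.16 = 19252.16 kJ m⁻²
Sea bass: 19252.16 × 0.12 = 2310.2592 kJ m⁻²
Dolphin: 2310.2592 × 0.19 = 438.949248 kJ m⁻²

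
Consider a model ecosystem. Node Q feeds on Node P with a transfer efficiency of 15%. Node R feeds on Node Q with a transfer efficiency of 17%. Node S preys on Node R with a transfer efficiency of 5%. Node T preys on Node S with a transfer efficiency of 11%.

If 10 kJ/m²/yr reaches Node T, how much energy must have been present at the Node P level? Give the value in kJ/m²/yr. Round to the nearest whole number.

71301 kJ/m²/yr

Cumulative transfer efficiency: 0.15 × 0.17 × 0.05 × 0.11 = 0.00014025
Node P energy = 10 / 0.00014025 = 71301 kJ/m²/yr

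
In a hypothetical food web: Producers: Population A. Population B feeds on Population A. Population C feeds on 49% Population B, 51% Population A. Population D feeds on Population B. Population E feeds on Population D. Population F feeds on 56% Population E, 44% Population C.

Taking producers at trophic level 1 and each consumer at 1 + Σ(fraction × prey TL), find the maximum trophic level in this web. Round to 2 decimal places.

4.34

Population B: 1 + 1 = 2
Population C: 1 + (0.49×2 + 0.51×1) = 2.49
Population D: 1 + 2 = 3
Population E: 1 + 3 = 4
Population F: 1 + (0.56×4 + 0.44×2.49) = 4.3356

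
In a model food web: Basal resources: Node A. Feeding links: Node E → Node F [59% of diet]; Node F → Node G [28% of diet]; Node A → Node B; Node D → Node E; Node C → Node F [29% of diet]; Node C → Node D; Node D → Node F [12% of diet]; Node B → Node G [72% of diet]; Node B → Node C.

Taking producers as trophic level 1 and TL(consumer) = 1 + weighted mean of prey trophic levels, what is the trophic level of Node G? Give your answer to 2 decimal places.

Node B: 1 + 1 = 2
Node C: 1 + 2 = 3
Node D: 1 + 3 = 4
Node E: 1 + 4 = 5
Node F: 1 + (0.29×3 + 0.12×4 + 0.59×5) = 5.3
Node G: 1 + (0.72×2 + 0.28×5.3) = 3.924

3.92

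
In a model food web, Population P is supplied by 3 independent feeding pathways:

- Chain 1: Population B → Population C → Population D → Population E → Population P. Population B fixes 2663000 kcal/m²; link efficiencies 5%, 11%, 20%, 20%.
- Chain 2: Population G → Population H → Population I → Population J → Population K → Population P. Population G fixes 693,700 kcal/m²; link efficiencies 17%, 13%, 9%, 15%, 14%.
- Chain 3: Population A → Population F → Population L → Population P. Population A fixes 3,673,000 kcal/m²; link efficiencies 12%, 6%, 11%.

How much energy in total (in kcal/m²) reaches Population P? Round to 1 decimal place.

3523.9 kcal/m²

Chain 1: 2663000 × 0.05 × 0.11 × 0.2 × 0.2 = 585.86 kcal/m²
Chain 2: 693700 × 0.17 × 0.13 × 0.09 × 0.15 × 0.14 = 28.9751553 kcal/m²
Chain 3: 3673000 × 0.12 × 0.06 × 0.11 = 2909.016 kcal/m²
Total at Population P: 585.86 + 28.9751553 + 2909.016 = 3523.8511553 kcal/m²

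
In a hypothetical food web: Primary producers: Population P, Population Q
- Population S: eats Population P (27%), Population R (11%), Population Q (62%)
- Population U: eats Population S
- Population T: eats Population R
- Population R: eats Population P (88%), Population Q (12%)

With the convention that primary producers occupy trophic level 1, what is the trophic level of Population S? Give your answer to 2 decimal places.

Population R: 1 + (0.88×1 + 0.12×1) = 2
Population S: 1 + (0.27×1 + 0.11×2 + 0.62×1) = 2.11
Population T: 1 + 2 = 3
Population U: 1 + 2.11 = 3.11

2.11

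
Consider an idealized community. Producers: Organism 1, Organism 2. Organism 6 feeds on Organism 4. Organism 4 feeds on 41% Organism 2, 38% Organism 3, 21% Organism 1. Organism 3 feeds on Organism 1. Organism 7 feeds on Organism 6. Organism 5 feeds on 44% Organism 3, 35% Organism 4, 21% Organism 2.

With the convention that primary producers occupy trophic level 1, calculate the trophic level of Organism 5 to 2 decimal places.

Organism 3: 1 + 1 = 2
Organism 4: 1 + (0.41×1 + 0.38×2 + 0.21×1) = 2.38
Organism 5: 1 + (0.44×2 + 0.35×2.38 + 0.21×1) = 2.923
Organism 6: 1 + 2.38 = 3.38
Organism 7: 1 + 3.38 = 4.38

2.92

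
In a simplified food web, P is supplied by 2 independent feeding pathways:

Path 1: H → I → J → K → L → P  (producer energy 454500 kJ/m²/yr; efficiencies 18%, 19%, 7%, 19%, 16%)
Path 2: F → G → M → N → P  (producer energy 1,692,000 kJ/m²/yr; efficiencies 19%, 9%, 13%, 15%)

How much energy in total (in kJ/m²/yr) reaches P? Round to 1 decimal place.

597.3 kJ/m²/yr

Path 1: 454500 × 0.18 × 0.19 × 0.07 × 0.19 × 0.16 = 33.0774192 kJ/m²/yr
Path 2: 1692000 × 0.19 × 0.09 × 0.13 × 0.15 = 564.1974 kJ/m²/yr
Total at P: 33.0774192 + 564.1974 = 597.2748192 kJ/m²/yr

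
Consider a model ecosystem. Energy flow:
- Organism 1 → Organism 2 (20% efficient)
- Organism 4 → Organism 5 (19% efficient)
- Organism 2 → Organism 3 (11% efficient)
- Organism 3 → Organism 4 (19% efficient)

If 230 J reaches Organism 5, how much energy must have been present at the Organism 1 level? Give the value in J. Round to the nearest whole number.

Cumulative transfer efficiency: 0.2 × 0.11 × 0.19 × 0.19 = 0.0007942
Organism 1 energy = 230 / 0.0007942 = 289600 J

289600 J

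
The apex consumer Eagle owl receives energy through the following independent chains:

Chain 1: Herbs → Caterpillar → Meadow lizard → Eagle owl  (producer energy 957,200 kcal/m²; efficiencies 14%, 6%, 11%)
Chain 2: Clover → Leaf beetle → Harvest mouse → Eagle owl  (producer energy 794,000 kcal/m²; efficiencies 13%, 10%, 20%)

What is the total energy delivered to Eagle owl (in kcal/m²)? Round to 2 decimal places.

2948.85 kcal/m²

Chain 1: 957200 × 0.14 × 0.06 × 0.11 = 884.4528 kcal/m²
Chain 2: 794000 × 0.13 × 0.1 × 0.2 = 2064.4 kcal/m²
Total at Eagle owl: 884.4528 + 2064.4 = 2948.8528 kcal/m²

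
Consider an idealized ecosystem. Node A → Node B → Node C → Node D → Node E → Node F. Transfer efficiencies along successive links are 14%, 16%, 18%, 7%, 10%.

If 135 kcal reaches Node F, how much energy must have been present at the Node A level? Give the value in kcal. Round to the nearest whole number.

4783163 kcal

Cumulative transfer efficiency: 0.14 × 0.16 × 0.18 × 0.07 × 0.1 = 0.000028224
Node A energy = 135 / 0.000028224 = 4783163 kcal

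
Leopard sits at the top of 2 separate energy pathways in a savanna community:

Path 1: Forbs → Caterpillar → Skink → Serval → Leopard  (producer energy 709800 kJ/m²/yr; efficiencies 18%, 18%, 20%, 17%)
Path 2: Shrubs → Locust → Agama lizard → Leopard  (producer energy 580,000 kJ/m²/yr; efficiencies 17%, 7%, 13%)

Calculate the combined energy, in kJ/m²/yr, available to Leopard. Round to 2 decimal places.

Path 1: 709800 × 0.18 × 0.18 × 0.2 × 0.17 = 781.91568 kJ/m²/yr
Path 2: 580000 × 0.17 × 0.07 × 0.13 = 897.26 kJ/m²/yr
Total at Leopard: 781.91568 + 897.26 = 1679.17568 kJ/m²/yr

1679.18 kJ/m²/yr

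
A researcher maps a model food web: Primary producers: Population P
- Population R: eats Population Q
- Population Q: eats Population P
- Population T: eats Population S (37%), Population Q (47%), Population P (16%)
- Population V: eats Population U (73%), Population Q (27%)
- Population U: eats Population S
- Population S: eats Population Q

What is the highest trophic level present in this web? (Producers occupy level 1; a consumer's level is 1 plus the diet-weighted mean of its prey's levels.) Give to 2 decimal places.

4.46

Population Q: 1 + 1 = 2
Population R: 1 + 2 = 3
Population S: 1 + 2 = 3
Population T: 1 + (0.37×3 + 0.47×2 + 0.16×1) = 3.21
Population U: 1 + 3 = 4
Population V: 1 + (0.73×4 + 0.27×2) = 4.46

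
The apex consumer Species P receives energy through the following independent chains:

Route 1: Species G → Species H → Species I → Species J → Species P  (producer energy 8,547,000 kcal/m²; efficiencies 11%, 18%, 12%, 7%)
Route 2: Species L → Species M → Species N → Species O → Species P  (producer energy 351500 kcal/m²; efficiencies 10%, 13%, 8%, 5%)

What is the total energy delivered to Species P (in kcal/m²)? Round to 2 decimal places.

Route 1: 8547000 × 0.11 × 0.18 × 0.12 × 0.07 = 1421.53704 kcal/m²
Route 2: 351500 × 0.1 × 0.13 × 0.08 × 0.05 = 18.278 kcal/m²
Total at Species P: 1421.53704 + 18.278 = 1439.81504 kcal/m²

1439.82 kcal/m²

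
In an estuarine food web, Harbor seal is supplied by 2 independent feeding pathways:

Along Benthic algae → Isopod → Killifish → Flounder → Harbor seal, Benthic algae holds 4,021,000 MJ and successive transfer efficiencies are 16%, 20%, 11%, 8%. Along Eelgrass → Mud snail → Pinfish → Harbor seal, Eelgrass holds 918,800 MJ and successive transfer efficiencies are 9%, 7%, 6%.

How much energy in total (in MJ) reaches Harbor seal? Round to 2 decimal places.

Via Benthic algae: 4021000 × 0.16 × 0.2 × 0.11 × 0.08 = 1132.3136 MJ
Via Eelgrass: 918800 × 0.09 × 0.07 × 0.06 = 347.3064 MJ
Total at Harbor seal: 1132.3136 + 347.3064 = 1479.62 MJ

1479.62 MJ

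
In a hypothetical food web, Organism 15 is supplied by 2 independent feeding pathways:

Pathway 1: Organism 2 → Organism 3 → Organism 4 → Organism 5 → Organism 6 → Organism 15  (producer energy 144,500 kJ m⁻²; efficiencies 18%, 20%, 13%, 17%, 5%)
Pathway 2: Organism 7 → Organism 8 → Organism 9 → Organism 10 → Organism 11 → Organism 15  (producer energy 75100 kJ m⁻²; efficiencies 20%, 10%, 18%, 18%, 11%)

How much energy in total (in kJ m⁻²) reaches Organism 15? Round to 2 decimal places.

Pathway 1: 144500 × 0.18 × 0.2 × 0.13 × 0.17 × 0.05 = 5.74821 kJ m⁻²
Pathway 2: 75100 × 0.2 × 0.1 × 0.18 × 0.18 × 0.11 = 5.353128 kJ m⁻²
Total at Organism 15: 5.74821 + 5.353128 = 11.101338 kJ m⁻²

11.10 kJ m⁻²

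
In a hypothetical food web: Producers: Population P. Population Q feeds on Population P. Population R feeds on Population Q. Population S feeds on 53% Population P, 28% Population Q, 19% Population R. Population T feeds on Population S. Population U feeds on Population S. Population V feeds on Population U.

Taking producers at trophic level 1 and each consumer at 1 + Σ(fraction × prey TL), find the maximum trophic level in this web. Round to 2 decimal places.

Population Q: 1 + 1 = 2
Population R: 1 + 2 = 3
Population S: 1 + (0.53×1 + 0.28×2 + 0.19×3) = 2.66
Population T: 1 + 2.66 = 3.66
Population U: 1 + 2.66 = 3.66
Population V: 1 + 3.66 = 4.66

4.66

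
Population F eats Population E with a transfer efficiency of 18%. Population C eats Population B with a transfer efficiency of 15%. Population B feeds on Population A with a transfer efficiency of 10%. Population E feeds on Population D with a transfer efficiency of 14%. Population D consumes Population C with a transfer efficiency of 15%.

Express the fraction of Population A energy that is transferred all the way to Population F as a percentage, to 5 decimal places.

0.00567%

Product of link efficiencies: 0.1 × 0.15 × 0.15 × 0.14 × 0.18 = 0.0000567
As a percentage: 0.0000567 × 100 = 0.00567%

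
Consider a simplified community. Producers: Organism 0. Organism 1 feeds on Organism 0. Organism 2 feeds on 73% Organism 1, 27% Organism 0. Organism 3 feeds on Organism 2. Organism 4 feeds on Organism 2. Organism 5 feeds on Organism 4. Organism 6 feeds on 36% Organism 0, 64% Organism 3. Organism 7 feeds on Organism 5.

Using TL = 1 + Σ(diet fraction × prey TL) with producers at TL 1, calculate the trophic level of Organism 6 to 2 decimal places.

Organism 1: 1 + 1 = 2
Organism 2: 1 + (0.73×2 + 0.27×1) = 2.73
Organism 3: 1 + 2.73 = 3.73
Organism 4: 1 + 2.73 = 3.73
Organism 5: 1 + 3.73 = 4.73
Organism 6: 1 + (0.36×1 + 0.64×3.73) = 3.7472
Organism 7: 1 + 4.73 = 5.73

3.75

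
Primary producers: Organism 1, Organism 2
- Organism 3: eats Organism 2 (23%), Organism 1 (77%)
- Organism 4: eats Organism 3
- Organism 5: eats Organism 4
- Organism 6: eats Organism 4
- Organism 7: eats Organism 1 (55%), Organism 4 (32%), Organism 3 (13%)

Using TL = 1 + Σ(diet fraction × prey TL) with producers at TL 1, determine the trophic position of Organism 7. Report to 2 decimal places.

2.77

Organism 3: 1 + (0.23×1 + 0.77×1) = 2
Organism 4: 1 + 2 = 3
Organism 5: 1 + 3 = 4
Organism 6: 1 + 3 = 4
Organism 7: 1 + (0.55×1 + 0.32×3 + 0.13×2) = 2.77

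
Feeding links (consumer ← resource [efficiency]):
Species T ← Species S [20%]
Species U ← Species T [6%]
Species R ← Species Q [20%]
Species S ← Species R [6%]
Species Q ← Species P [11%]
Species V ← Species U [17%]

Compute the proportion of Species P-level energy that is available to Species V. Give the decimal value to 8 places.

0.00000269

Product of link efficiencies: 0.11 × 0.2 × 0.06 × 0.2 × 0.06 × 0.17 = 0.0000026928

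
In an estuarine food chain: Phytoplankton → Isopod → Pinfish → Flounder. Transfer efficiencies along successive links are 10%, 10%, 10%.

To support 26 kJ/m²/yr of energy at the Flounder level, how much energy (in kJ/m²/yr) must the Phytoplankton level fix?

26000 kJ/m²/yr

Cumulative transfer efficiency: 0.1 × 0.1 × 0.1 = 0.001
Phytoplankton energy = 26 / 0.001 = 26000 kJ/m²/yr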